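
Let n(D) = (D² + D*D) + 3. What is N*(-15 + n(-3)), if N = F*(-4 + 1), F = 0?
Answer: 0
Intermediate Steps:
n(D) = 3 + 2*D² (n(D) = (D² + D²) + 3 = 2*D² + 3 = 3 + 2*D²)
N = 0 (N = 0*(-4 + 1) = 0*(-3) = 0)
N*(-15 + n(-3)) = 0*(-15 + (3 + 2*(-3)²)) = 0*(-15 + (3 + 2*9)) = 0*(-15 + (3 + 18)) = 0*(-15 + 21) = 0*6 = 0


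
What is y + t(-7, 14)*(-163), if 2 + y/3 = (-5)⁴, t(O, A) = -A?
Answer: 4151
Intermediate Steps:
y = 1869 (y = -6 + 3*(-5)⁴ = -6 + 3*625 = -6 + 1875 = 1869)
y + t(-7, 14)*(-163) = 1869 - 1*14*(-163) = 1869 - 14*(-163) = 1869 + 2282 = 4151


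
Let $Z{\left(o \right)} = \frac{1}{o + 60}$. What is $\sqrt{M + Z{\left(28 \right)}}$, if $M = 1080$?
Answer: $\frac{\sqrt{2090902}}{44} \approx 32.864$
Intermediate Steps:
$Z{\left(o \right)} = \frac{1}{60 + o}$
$\sqrt{M + Z{\left(28 \right)}} = \sqrt{1080 + \frac{1}{60 + 28}} = \sqrt{1080 + \frac{1}{88}} = \sqrt{\frac{95041}{88}} = \frac{\sqrt{2090902}}{44}$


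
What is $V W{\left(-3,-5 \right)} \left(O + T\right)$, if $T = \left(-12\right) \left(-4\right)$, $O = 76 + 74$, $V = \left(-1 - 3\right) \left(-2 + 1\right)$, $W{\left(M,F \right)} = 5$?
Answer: $3960$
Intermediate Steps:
$V = 4$ ($V = \left(-4\right) \left(-1\right) = 4$)
$O = 150$
$T = 48$
$V W{\left(-3,-5 \right)} \left(O + T\right) = 4 \cdot 5 \left(150 + 48\right) = 20 \cdot 198 = 3960$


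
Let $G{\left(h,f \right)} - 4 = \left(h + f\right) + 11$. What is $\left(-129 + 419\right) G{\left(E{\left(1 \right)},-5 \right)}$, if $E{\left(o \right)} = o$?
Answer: $3190$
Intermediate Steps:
$G{\left(h,f \right)} = 15 + f + h$ ($G{\left(h,f \right)} = 4 + \left(\left(h + f\right) + 11\right) = 4 + \left(\left(f + h\right) + 11\right) = 4 + \left(11 + f + h\right) = 15 + f + h$)
$\left(-129 + 419\right) G{\left(E{\left(1 \right)},-5 \right)} = \left(-129 + 419\right) \left(15 - 5 + 1\right) = 290 \cdot 11 = 3190$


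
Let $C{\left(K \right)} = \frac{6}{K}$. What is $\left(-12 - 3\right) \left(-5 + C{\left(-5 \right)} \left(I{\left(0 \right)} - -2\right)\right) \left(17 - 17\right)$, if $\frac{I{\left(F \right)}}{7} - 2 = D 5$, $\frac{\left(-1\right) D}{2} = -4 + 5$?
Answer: $0$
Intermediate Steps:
$D = -2$ ($D = - 2 \left(-4 + 5\right) = \left(-2\right) 1 = -2$)
$I{\left(F \right)} = -56$ ($I{\left(F \right)} = 14 + 7 \left(\left(-2\right) 5\right) = 14 + 7 \left(-10\right) = 14 - 70 = -56$)
$\left(-12 - 3\right) \left(-5 + C{\left(-5 \right)} \left(I{\left(0 \right)} - -2\right)\right) \left(17 - 17\right) = \left(-12 - 3\right) \left(-5 + \frac{6}{-5} \left(-56 - -2\right)\right) \left(17 - 17\right) = - 15 \left(-5 + 6 \left(- \frac{1}{5}\right) \left(-56 + 2\right)\right) \left(17 - 17\right) = - 15 \left(-5 - - \frac{324}{5}\right) 0 = - 15 \left(-5 + \frac{324}{5}\right) 0 = \left(-15\right) \frac{299}{5} \cdot 0 = \left(-897\right) 0 = 0$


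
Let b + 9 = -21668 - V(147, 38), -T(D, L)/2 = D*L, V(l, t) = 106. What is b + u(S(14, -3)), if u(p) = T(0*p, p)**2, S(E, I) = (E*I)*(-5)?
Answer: -21783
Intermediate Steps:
T(D, L) = -2*D*L
S(E, I) = -5*E*I
b = -21783 (b = -9 + (-21668 - 1*106) = -9 + (-21668 - 106) = -9 - 21774 = -21783)
u(p) = 0 (u(p) = (-2*0*p*p)**2 = (-2*0*p)**2 = 0**2 = 0)
b + u(S(14, -3)) = -21783 + 0 = -21783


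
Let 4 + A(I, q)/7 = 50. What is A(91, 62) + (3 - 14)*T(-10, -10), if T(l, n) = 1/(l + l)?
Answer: 6451/20 ≈ 322.55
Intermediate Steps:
T(l, n) = 1/(2*l)
A(I, q) = 322 (A(I, q) = -28 + 7*50 = -28 + 350 = 322)
A(91, 62) + (3 - 14)*T(-10, -10) = 322 + (3 - 14)*((1/2)/(-10)) = 322 - 11*(-1)/(2*10) = 322 - 11*(-1/20) = 322 + 11/20 = 6451/20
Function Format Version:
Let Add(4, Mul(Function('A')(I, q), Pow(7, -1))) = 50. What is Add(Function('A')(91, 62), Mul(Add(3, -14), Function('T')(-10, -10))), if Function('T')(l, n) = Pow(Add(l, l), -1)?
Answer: Rational(6451, 20) ≈ 322.55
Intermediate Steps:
Function('T')(l, n) = Mul(Rational(1, 2), Pow(l, -1)) (Function('T')(l, n) = Pow(Mul(2, l), -1) = Mul(Rational(1, 2), Pow(l, -1)))
Function('A')(I, q) = 322 (Function('A')(I, q) = Add(-28, Mul(7, 50)) = Add(-28, 350) = 322)
Add(Function('A')(91, 62), Mul(Add(3, -14), Function('T')(-10, -10))) = Add(322, Mul(Add(3, -14), Mul(Rational(1, 2), Pow(-10, -1)))) = Add(322, Mul(-11, Mul(Rational(1, 2), Rational(-1, 10)))) = Add(322, Mul(-11, Rational(-1, 20))) = Add(322, Rational(11, 20)) = Rational(6451, 20)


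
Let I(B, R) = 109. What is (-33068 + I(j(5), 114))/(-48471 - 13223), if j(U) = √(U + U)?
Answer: 32959/61694 ≈ 0.53423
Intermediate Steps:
j(U) = √2*√U (j(U) = √(2*U) = √2*√U)
(-33068 + I(j(5), 114))/(-48471 - 13223) = (-33068 + 109)/(-48471 - 13223) = -32959/(-61694) = -32959*(-1/61694) = 32959/61694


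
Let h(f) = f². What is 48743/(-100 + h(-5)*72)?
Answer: 48743/1700 ≈ 28.672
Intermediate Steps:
48743/(-100 + h(-5)*72) = 48743/(-100 + (-5)²*72) = 48743/(-100 + 25*72) = 48743/(-100 + 1800) = 48743/1700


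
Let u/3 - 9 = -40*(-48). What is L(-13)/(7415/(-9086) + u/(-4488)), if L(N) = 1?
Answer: -617848/1300897 ≈ -0.47494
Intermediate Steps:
u = 5787 (u = 27 + 3*(-40*(-48)) = 27 + 3*1920 = 27 + 5760 = 5787)
L(-13)/(7415/(-9086) + u/(-4488)) = 1/(7415/(-9086) + 5787/(-4488)) = 1/(7415*(-1/9086) + 5787*(-1/4488)) = 1/(-7415/9086 - 1929/1496) = 1/(-1300897/617848) = 1*(-617848/1300897) = -617848/1300897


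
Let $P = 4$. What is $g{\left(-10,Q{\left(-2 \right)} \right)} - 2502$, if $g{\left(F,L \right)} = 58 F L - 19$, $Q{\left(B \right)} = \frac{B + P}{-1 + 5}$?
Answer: $-2811$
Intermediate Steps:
$Q{\left(B \right)} = 1 + \frac{B}{4}$ ($Q{\left(B \right)} = \frac{B + 4}{-1 + 5} = \frac{4 + B}{4} = \left(4 + B\right) \frac{1}{4} = 1 + \frac{B}{4}$)
$g{\left(F,L \right)} = -19 + 58 F L$ ($g{\left(F,L \right)} = 58 F L - 19 = -19 + 58 F L$)
$g{\left(-10,Q{\left(-2 \right)} \right)} - 2502 = \left(-19 + 58 \left(-10\right) \left(1 + \frac{1}{4} \left(-2\right)\right)\right) - 2502 = \left(-19 + 58 \left(-10\right) \left(1 - \frac{1}{2}\right)\right) - 2502 = \left(-19 + 58 \left(-10\right) \frac{1}{2}\right) - 2502 = \left(-19 - 290\right) - 2502 = -309 - 2502 = -2811$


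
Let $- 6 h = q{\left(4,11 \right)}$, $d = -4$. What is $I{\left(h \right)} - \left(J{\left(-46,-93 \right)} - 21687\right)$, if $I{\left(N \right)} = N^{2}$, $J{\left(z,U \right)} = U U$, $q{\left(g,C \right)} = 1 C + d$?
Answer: $\frac{469417}{36} \approx 13039.0$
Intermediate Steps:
$q{\left(g,C \right)} = -4 + C$ ($q{\left(g,C \right)} = 1 C - 4 = C - 4 = -4 + C$)
$h = - \frac{7}{6}$ ($h = - \frac{-4 + 11}{6} = \left(- \frac{1}{6}\right) 7 = - \frac{7}{6} \approx -1.1667$)
$J{\left(z,U \right)} = U^{2}$
$I{\left(h \right)} - \left(J{\left(-46,-93 \right)} - 21687\right) = \left(- \frac{7}{6}\right)^{2} - \left(\left(-93\right)^{2} - 21687\right) = \frac{49}{36} - \left(8649 - 21687\right) = \frac{49}{36} - -13038 = \frac{49}{36} + 13038 = \frac{469417}{36}$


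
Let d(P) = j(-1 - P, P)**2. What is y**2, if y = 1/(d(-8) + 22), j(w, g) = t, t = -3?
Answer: 1/961 ≈ 0.0010406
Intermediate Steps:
j(w, g) = -3
d(P) = 9 (d(P) = (-3)**2 = 9)
y = 1/31 (y = 1/(9 + 22) = 1/31 ≈ 0.032258)
y**2 = (1/31)**2 = 1/961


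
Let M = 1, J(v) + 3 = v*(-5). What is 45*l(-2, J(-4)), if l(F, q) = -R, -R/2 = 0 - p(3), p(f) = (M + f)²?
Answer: -1440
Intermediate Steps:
J(v) = -3 - 5*v (J(v) = -3 + v*(-5) = -3 - 5*v)
p(f) = (1 + f)²
R = 32 (R = -2*(0 - (1 + 3)²) = -2*(0 - 1*4²) = -2*(0 - 1*16) = -2*(0 - 16) = -2*(-16) = 32)
l(F, q) = -32 (l(F, q) = -1*32 = -32)
45*l(-2, J(-4)) = 45*(-32) = -1440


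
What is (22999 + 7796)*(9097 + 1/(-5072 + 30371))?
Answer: 2362438466060/8433 ≈ 2.8014e+8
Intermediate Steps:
(22999 + 7796)*(9097 + 1/(-5072 + 30371)) = 30795*(9097 + 1/25299) = 30795*(230145004/25299) = 2362438466060/8433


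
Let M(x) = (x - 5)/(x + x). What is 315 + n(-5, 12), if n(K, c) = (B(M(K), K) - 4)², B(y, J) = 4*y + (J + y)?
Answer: 331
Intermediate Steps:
M(x) = (-5 + x)/(2*x) (M(x) = (-5 + x)/((2*x)) = (-5 + x)*(1/(2*x)) = (-5 + x)/(2*x))
B(y, J) = J + 5*y
n(K, c) = (-4 + K + 5*(-5 + K)/(2*K))² (n(K, c) = ((K + 5*((-5 + K)/(2*K))) - 4)² = ((K + 5*(-5 + K)/(2*K)) - 4)² = (-4 + K + 5*(-5 + K)/(2*K))²)
315 + n(-5, 12) = 315 + (¼)*(-25 - 3*(-5) + 2*(-5)²)²/(-5)² = 315 + (¼)*(1/25)*(-25 + 15 + 2*25)² = 315 + (¼)*(1/25)*(-25 + 15 + 50)² = 315 + (¼)*(1/25)*40² = 315 + (¼)*(1/25)*1600 = 315 + 16 = 331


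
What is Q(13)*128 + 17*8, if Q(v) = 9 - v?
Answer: -376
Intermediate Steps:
Q(13)*128 + 17*8 = (9 - 1*13)*128 + 17*8 = (9 - 13)*128 + 136 = -4*128 + 136 = -512 + 136 = -376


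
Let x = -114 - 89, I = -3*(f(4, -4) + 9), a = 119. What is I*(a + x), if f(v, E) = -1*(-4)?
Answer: 3276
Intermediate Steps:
f(v, E) = 4
I = -39 (I = -3*(4 + 9) = -3*13 = -39)
x = -203
I*(a + x) = -39*(119 - 203) = -39*(-84) = 3276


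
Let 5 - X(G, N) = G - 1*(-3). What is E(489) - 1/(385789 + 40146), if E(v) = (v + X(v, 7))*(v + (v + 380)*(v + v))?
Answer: 724405543769/425935 ≈ 1.7007e+6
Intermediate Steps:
X(G, N) = 2 - G (X(G, N) = 5 - (G - 1*(-3)) = 5 - (G + 3) = 5 - (3 + G) = 5 + (-3 - G) = 2 - G)
E(v) = 2*v + 4*v*(380 + v) (E(v) = (v + (2 - v))*(v + (v + 380)*(v + v)) = 2*(v + (380 + v)*(2*v)) = 2*(v + 2*v*(380 + v)) = 2*v + 4*v*(380 + v))
E(489) - 1/(385789 + 40146) = 2*489*(761 + 2*489) - 1/(385789 + 40146) = 2*489*(761 + 978) - 1/425935 = 2*489*1739 - 1*1/425935 = 1700742 - 1/425935 = 724405543769/425935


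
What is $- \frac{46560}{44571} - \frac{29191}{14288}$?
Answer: $- \frac{655440447}{212276816} \approx -3.0877$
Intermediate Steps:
$- \frac{46560}{44571} - \frac{29191}{14288} = \left(-46560\right) \frac{1}{44571} - \frac{29191}{14288} = - \frac{15520}{14857} - \frac{29191}{14288} = - \frac{655440447}{212276816}$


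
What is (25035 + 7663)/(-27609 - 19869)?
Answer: -16349/23739 ≈ -0.68870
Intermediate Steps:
(25035 + 7663)/(-27609 - 19869) = 32698/(-47478) = 32698*(-1/47478) = -16349/23739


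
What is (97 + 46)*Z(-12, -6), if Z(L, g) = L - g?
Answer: -858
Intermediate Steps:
(97 + 46)*Z(-12, -6) = (97 + 46)*(-12 - 1*(-6)) = 143*(-12 + 6) = 143*(-6) = -858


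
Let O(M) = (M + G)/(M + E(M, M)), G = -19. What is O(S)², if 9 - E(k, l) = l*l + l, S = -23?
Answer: 441/67600 ≈ 0.0065237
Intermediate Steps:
E(k, l) = 9 - l - l² (E(k, l) = 9 - (l*l + l) = 9 - (l² + l) = 9 - (l + l²) = 9 + (-l - l²) = 9 - l - l²)
O(M) = (-19 + M)/(9 - M²) (O(M) = (M - 19)/(M + (9 - M - M²)) = (-19 + M)/(9 - M²))
O(S)² = ((19 - 1*(-23))/(-9 + (-23)²))² = ((19 + 23)/(-9 + 529))² = (42/520)² = ((1/520)*42)² = (21/260)² = 441/67600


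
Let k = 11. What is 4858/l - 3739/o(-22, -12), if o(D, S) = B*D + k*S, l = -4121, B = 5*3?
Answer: 13164023/1903902 ≈ 6.9142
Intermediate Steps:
B = 15
o(D, S) = 11*S + 15*D (o(D, S) = 15*D + 11*S = 11*S + 15*D)
4858/l - 3739/o(-22, -12) = 4858/(-4121) - 3739/(11*(-12) + 15*(-22)) = 4858*(-1/4121) - 3739/(-132 - 330) = -4858/4121 - 3739/(-462) = -4858/4121 - 3739*(-1/462) = -4858/4121 + 3739/462 = 13164023/1903902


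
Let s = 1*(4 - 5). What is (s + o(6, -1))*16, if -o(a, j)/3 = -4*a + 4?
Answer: 944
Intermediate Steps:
o(a, j) = -12 + 12*a (o(a, j) = -3*(-4*a + 4) = -3*(4 - 4*a) = -12 + 12*a)
s = -1 (s = 1*(-1) = -1)
(s + o(6, -1))*16 = (-1 + (-12 + 12*6))*16 = (-1 + (-12 + 72))*16 = (-1 + 60)*16 = 59*16 = 944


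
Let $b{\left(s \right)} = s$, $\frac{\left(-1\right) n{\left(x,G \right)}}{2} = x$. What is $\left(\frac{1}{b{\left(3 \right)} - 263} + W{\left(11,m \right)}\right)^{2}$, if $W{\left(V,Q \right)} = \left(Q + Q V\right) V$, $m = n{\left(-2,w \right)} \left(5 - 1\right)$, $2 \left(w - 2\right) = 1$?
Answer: $\frac{301531676161}{67600} \approx 4.4605 \cdot 10^{6}$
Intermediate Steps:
$w = \frac{5}{2}$ ($w = 2 + \frac{1}{2} \cdot 1 = 2 + \frac{1}{2} = \frac{5}{2} \approx 2.5$)
$n{\left(x,G \right)} = - 2 x$
$m = 16$ ($m = \left(-2\right) \left(-2\right) \left(5 - 1\right) = 4 \cdot 4 = 16$)
$W{\left(V,Q \right)} = V \left(Q + Q V\right)$
$\left(\frac{1}{b{\left(3 \right)} - 263} + W{\left(11,m \right)}\right)^{2} = \left(\frac{1}{3 - 263} + 16 \cdot 11 \left(1 + 11\right)\right)^{2} = \left(\frac{1}{-260} + 16 \cdot 11 \cdot 12\right)^{2} = \left(- \frac{1}{260} + 2112\right)^{2} = \left(\frac{549119}{260}\right)^{2} = \frac{301531676161}{67600}$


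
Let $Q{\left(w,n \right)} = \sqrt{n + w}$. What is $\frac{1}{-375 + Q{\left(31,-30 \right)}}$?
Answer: $- \frac{1}{374} \approx -0.0026738$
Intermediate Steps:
$\frac{1}{-375 + Q{\left(31,-30 \right)}} = \frac{1}{-375 + \sqrt{-30 + 31}} = \frac{1}{-375 + \sqrt{1}} = \frac{1}{-375 + 1} = \frac{1}{-374} = - \frac{1}{374}$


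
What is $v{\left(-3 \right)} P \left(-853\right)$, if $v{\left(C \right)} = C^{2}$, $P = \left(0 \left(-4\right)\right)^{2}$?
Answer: $0$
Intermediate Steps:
$P = 0$ ($P = 0^{2} = 0$)
$v{\left(-3 \right)} P \left(-853\right) = \left(-3\right)^{2} \cdot 0 \left(-853\right) = 9 \cdot 0 \left(-853\right) = 0 \left(-853\right) = 0$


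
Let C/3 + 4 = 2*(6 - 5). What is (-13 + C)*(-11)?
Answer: 209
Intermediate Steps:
C = -6 (C = -12 + 3*(2*(6 - 5)) = -12 + 3*(2*1) = -12 + 3*2 = -12 + 6 = -6)
(-13 + C)*(-11) = (-13 - 6)*(-11) = -19*(-11) = 209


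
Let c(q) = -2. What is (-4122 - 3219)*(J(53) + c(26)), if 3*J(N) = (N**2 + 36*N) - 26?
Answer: -11464195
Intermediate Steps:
J(N) = -26/3 + 12*N + N**2/3 (J(N) = ((N**2 + 36*N) - 26)/3 = (-26 + N**2 + 36*N)/3 = -26/3 + 12*N + N**2/3)
(-4122 - 3219)*(J(53) + c(26)) = (-4122 - 3219)*((-26/3 + 12*53 + (1/3)*53**2) - 2) = -7341*((-26/3 + 636 + (1/3)*2809) - 2) = -7341*((-26/3 + 636 + 2809/3) - 2) = -7341*(4691/3 - 2) = -7341*4685/3 = -11464195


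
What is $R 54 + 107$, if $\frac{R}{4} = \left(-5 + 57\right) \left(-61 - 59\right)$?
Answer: $-1347733$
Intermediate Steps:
$R = -24960$ ($R = 4 \left(-5 + 57\right) \left(-61 - 59\right) = 4 \cdot 52 \left(-61 - 59\right) = 4 \cdot 52 \left(-120\right) = 4 \left(-6240\right) = -24960$)
$R 54 + 107 = \left(-24960\right) 54 + 107 = -1347840 + 107 = -1347733$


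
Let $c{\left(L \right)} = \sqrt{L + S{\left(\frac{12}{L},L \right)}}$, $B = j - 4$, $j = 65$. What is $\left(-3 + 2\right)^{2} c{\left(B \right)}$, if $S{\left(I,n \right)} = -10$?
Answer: $\sqrt{51} \approx 7.1414$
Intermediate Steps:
$B = 61$ ($B = 65 - 4 = 61$)
$c{\left(L \right)} = \sqrt{-10 + L}$ ($c{\left(L \right)} = \sqrt{L - 10} = \sqrt{-10 + L}$)
$\left(-3 + 2\right)^{2} c{\left(B \right)} = \left(-3 + 2\right)^{2} \sqrt{-10 + 61} = \left(-1\right)^{2} \sqrt{51} = 1 \sqrt{51} = \sqrt{51}$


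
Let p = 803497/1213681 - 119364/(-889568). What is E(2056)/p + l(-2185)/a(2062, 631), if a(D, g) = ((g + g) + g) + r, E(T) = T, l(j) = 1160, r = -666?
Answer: 681161919346822024/263693047961715 ≈ 2583.2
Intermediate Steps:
p = 214908759545/269912944952 (p = 803497*(1/1213681) - 119364*(-1/889568) = 803497/1213681 + 29841/222392 = 214908759545/269912944952 ≈ 0.79622)
a(D, g) = -666 + 3*g (a(D, g) = ((g + g) + g) - 666 = (2*g + g) - 666 = 3*g - 666 = -666 + 3*g)
E(2056)/p + l(-2185)/a(2062, 631) = 2056/(214908759545/269912944952) + 1160/(-666 + 3*631) = 2056*(269912944952/214908759545) + 1160/(-666 + 1893) = 554941014821312/214908759545 + 1160/1227 = 681161919346822024/263693047961715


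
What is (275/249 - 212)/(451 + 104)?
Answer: -52513/138195 ≈ -0.37999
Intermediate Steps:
(275/249 - 212)/(451 + 104) = (275*(1/249) - 212)/555 = (275/249 - 212)*(1/555) = -52513/249*1/555 = -52513/138195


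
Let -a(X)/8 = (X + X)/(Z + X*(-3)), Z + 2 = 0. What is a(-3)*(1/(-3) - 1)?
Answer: -64/7 ≈ -9.1429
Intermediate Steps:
Z = -2 (Z = -2 + 0 = -2)
a(X) = -16*X/(-2 - 3*X) (a(X) = -8*(X + X)/(-2 + X*(-3)) = -8*2*X/(-2 - 3*X) = -16*X/(-2 - 3*X))
a(-3)*(1/(-3) - 1) = (16*(-3)/(2 + 3*(-3)))*(1/(-3) - 1) = (16*(-3)/(2 - 9))*(-⅓ - 1) = (16*(-3)/(-7))*(-4/3) = (16*(-3)*(-⅐))*(-4/3) = (48/7)*(-4/3) = -64/7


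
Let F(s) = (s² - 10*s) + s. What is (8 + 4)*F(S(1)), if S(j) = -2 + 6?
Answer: -240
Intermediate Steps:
S(j) = 4
F(s) = s² - 9*s
(8 + 4)*F(S(1)) = (8 + 4)*(4*(-9 + 4)) = 12*(4*(-5)) = 12*(-20) = -240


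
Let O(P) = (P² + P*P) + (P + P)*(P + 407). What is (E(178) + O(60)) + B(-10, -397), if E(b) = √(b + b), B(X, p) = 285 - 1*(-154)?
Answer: 63679 + 2*√89 ≈ 63698.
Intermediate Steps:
B(X, p) = 439 (B(X, p) = 285 + 154 = 439)
E(b) = √2*√b (E(b) = √(2*b) = √2*√b)
O(P) = 2*P² + 2*P*(407 + P) (O(P) = (P² + P²) + (2*P)*(407 + P) = 2*P² + 2*P*(407 + P))
(E(178) + O(60)) + B(-10, -397) = (√2*√178 + 2*60*(407 + 2*60)) + 439 = (2*√89 + 2*60*(407 + 120)) + 439 = (2*√89 + 2*60*527) + 439 = (2*√89 + 63240) + 439 = (63240 + 2*√89) + 439 = 63679 + 2*√89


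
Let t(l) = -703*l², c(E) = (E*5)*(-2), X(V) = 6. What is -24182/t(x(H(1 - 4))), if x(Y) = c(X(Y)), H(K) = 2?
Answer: 12091/1265400 ≈ 0.0095551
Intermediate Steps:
c(E) = -10*E (c(E) = (5*E)*(-2) = -10*E)
x(Y) = -60 (x(Y) = -10*6 = -60)
-24182/t(x(H(1 - 4))) = -24182/((-703*(-60)²)) = -24182/((-703*3600)) = -24182/(-2530800) = -24182*(-1/2530800) = 12091/1265400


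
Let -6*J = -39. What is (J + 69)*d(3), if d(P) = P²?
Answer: 1359/2 ≈ 679.50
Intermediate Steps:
J = 13/2 (J = -⅙*(-39) = 13/2 ≈ 6.5000)
(J + 69)*d(3) = (13/2 + 69)*3² = (151/2)*9 = 1359/2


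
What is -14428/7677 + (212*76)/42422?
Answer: -244186396/162836847 ≈ -1.4996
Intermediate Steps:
-14428/7677 + (212*76)/42422 = -14428*1/7677 + 16112*(1/42422) = -14428/7677 + 8056/21211 = -244186396/162836847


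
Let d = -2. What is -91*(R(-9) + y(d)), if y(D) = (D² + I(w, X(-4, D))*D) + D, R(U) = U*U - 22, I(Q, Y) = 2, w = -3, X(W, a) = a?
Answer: -5187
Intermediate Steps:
R(U) = -22 + U² (R(U) = U² - 22 = -22 + U²)
y(D) = D² + 3*D (y(D) = (D² + 2*D) + D = D² + 3*D)
-91*(R(-9) + y(d)) = -91*((-22 + (-9)²) - 2*(3 - 2)) = -91*((-22 + 81) - 2*1) = -91*(59 - 2) = -91*57 = -5187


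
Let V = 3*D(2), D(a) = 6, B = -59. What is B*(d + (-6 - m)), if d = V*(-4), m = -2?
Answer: 4484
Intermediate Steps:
V = 18 (V = 3*6 = 18)
d = -72 (d = 18*(-4) = -72)
B*(d + (-6 - m)) = -59*(-72 + (-6 - 1*(-2))) = -59*(-72 + (-6 + 2)) = -59*(-72 - 4) = -59*(-76) = 4484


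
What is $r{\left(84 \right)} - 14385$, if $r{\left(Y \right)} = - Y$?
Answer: $-14469$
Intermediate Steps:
$r{\left(84 \right)} - 14385 = \left(-1\right) 84 - 14385 = -84 - 14385 = -14469$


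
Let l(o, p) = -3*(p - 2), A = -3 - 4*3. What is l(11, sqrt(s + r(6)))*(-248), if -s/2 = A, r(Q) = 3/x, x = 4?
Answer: -1488 + 372*sqrt(123) ≈ 2637.7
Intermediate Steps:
A = -15 (A = -3 - 12 = -15)
r(Q) = 3/4
s = 30 (s = -2*(-15) = 30)
l(o, p) = 6 - 3*p (l(o, p) = -3*(-2 + p) = 6 - 3*p)
l(11, sqrt(s + r(6)))*(-248) = (6 - 3*sqrt(30 + 3/4))*(-248) = (6 - 3*sqrt(123)/2)*(-248) = -1488 + 372*sqrt(123)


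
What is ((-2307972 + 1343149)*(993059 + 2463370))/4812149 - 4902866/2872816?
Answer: -4790205807265474853/6912209320792 ≈ -6.9301e+5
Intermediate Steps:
((-2307972 + 1343149)*(993059 + 2463370))/4812149 - 4902866/2872816 = -964823*3456429*(1/4812149) - 4902866*1/2872816 = -3334842197067*1/4812149 - 2451433/1436408 = -3334842197067/4812149 - 2451433/1436408 = -4790205807265474853/6912209320792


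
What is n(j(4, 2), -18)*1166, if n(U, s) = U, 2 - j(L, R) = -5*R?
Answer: 13992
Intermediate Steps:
j(L, R) = 2 + 5*R (j(L, R) = 2 - (-5)*R = 2 + 5*R)
n(j(4, 2), -18)*1166 = (2 + 5*2)*1166 = (2 + 10)*1166 = 12*1166 = 13992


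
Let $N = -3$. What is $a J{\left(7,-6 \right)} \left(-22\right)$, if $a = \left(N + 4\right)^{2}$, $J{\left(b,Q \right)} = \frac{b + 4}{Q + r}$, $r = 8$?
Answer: $-121$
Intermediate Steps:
$J{\left(b,Q \right)} = \frac{4 + b}{8 + Q}$ ($J{\left(b,Q \right)} = \frac{b + 4}{Q + 8} = \frac{4 + b}{8 + Q}$)
$a = 1$ ($a = \left(-3 + 4\right)^{2} = 1^{2} = 1$)
$a J{\left(7,-6 \right)} \left(-22\right) = 1 \frac{4 + 7}{8 - 6} \left(-22\right) = 1 \cdot \frac{1}{2} \cdot 11 \left(-22\right) = 1 \cdot \frac{11}{2} \left(-22\right) = \frac{11}{2} \left(-22\right) = -121$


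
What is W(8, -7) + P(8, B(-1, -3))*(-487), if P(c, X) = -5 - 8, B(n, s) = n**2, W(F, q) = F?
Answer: 6339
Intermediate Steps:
P(c, X) = -13
W(8, -7) + P(8, B(-1, -3))*(-487) = 8 - 13*(-487) = 8 + 6331 = 6339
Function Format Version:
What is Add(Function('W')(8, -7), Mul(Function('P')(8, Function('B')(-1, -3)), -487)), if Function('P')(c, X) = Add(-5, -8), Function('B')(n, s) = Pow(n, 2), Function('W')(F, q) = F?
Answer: 6339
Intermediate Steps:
Function('P')(c, X) = -13
Add(Function('W')(8, -7), Mul(Function('P')(8, Function('B')(-1, -3)), -487)) = Add(8, Mul(-13, -487)) = Add(8, 6331) = 6339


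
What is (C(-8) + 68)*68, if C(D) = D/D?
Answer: 4692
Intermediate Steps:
C(D) = 1
(C(-8) + 68)*68 = (1 + 68)*68 = 69*68 = 4692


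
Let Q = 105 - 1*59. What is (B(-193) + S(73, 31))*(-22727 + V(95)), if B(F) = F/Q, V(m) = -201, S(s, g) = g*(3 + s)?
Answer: -1240209912/23 ≈ -5.3922e+7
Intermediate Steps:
Q = 46 (Q = 105 - 59 = 46)
B(F) = F/46
(B(-193) + S(73, 31))*(-22727 + V(95)) = ((1/46)*(-193) + 31*(3 + 73))*(-22727 - 201) = (-193/46 + 31*76)*(-22928) = (-193/46 + 2356)*(-22928) = (108183/46)*(-22928) = -1240209912/23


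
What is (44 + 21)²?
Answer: 4225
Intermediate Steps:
(44 + 21)² = 65² = 4225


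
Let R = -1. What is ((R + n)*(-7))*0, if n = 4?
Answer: 0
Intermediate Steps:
((R + n)*(-7))*0 = ((-1 + 4)*(-7))*0 = (3*(-7))*0 = -21*0 = 0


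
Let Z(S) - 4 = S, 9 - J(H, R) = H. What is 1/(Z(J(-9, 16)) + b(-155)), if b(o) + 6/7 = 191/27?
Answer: 189/5333 ≈ 0.035440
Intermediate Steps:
b(o) = 1175/189 (b(o) = -6/7 + 191/27 = 1175/189)
J(H, R) = 9 - H
Z(S) = 4 + S
1/(Z(J(-9, 16)) + b(-155)) = 1/((4 + (9 - 1*(-9))) + 1175/189) = 1/((4 + (9 + 9)) + 1175/189) = 1/((4 + 18) + 1175/189) = 1/(22 + 1175/189) = 1/(5333/189) = 189/5333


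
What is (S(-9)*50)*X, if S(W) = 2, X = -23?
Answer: -2300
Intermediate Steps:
(S(-9)*50)*X = (2*50)*(-23) = 100*(-23) = -2300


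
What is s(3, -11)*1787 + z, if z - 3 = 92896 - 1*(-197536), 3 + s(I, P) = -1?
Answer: 283287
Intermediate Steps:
s(I, P) = -4 (s(I, P) = -3 - 1 = -4)
z = 290435 (z = 3 + (92896 - 1*(-197536)) = 3 + (92896 + 197536) = 3 + 290432 = 290435)
s(3, -11)*1787 + z = -4*1787 + 290435 = -7148 + 290435 = 283287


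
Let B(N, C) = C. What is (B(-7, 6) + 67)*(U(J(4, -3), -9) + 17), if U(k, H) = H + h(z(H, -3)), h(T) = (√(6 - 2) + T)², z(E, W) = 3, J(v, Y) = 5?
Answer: 2409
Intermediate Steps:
h(T) = (2 + T)² (h(T) = (√4 + T)² = (2 + T)²)
U(k, H) = 25 + H (U(k, H) = H + (2 + 3)² = H + 5² = H + 25 = 25 + H)
(B(-7, 6) + 67)*(U(J(4, -3), -9) + 17) = (6 + 67)*((25 - 9) + 17) = 73*(16 + 17) = 73*33 = 2409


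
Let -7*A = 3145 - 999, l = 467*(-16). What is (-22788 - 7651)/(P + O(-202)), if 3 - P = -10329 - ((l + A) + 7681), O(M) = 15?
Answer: -213073/71746 ≈ -2.9698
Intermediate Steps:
l = -7472
A = -2146/7 (A = -(3145 - 999)/7 = -1/7*2146 = -2146/7 ≈ -306.57)
P = 71641/7 (P = 3 - (-10329 - ((-7472 - 2146/7) + 7681)) = 3 - (-10329 - (-54450/7 + 7681)) = 3 - (-10329 - 1*(-683/7)) = 3 - (-10329 + 683/7) = 3 - 1*(-71620/7) = 3 + 71620/7 = 71641/7 ≈ 10234.)
(-22788 - 7651)/(P + O(-202)) = (-22788 - 7651)/(71641/7 + 15) = -30439/71746/7 = -30439*7/71746 = -213073/71746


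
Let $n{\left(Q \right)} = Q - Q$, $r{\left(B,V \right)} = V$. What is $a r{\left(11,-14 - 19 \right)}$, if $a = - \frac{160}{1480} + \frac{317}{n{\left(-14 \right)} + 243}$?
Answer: $- \frac{118327}{2997} \approx -39.482$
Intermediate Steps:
$n{\left(Q \right)} = 0$
$a = \frac{10757}{8991}$ ($a = - \frac{160}{1480} + \frac{317}{0 + 243} = \left(-160\right) \frac{1}{1480} + \frac{317}{243} = - \frac{4}{37} + 317 \cdot \frac{1}{243} = - \frac{4}{37} + \frac{317}{243} = \frac{10757}{8991} \approx 1.1964$)
$a r{\left(11,-14 - 19 \right)} = \frac{10757 \left(-14 - 19\right)}{8991} = \frac{10757}{8991} \left(-33\right) = - \frac{118327}{2997}$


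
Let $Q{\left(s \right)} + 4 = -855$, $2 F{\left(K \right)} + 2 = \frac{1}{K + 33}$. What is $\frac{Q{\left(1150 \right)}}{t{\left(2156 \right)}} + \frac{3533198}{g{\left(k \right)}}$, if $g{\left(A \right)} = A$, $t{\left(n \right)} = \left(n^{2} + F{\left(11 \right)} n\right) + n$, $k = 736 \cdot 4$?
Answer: $\frac{16423575492983}{13684773312} \approx 1200.1$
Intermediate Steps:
$F{\left(K \right)} = -1 + \frac{1}{2 \left(33 + K\right)}$ ($F{\left(K \right)} = -1 + \frac{1}{2 \left(K + 33\right)} = -1 + \frac{1}{2 \left(33 + K\right)}$)
$k = 2944$
$t{\left(n \right)} = n^{2} + \frac{n}{88}$ ($t{\left(n \right)} = \left(n^{2} + \frac{- \frac{65}{2} - 11}{33 + 11} n\right) + n = \left(n^{2} + \frac{- \frac{65}{2} - 11}{44} n\right) + n = \left(n^{2} + \frac{1}{44} \left(- \frac{87}{2}\right) n\right) + n = \left(n^{2} - \frac{87 n}{88}\right) + n = n^{2} + \frac{n}{88}$)
$Q{\left(s \right)} = -859$ ($Q{\left(s \right)} = -4 - 855 = -859$)
$\frac{Q{\left(1150 \right)}}{t{\left(2156 \right)}} + \frac{3533198}{g{\left(k \right)}} = - \frac{859}{2156 \left(\frac{1}{88} + 2156\right)} + \frac{3533198}{2944} = - \frac{859}{2156 \cdot \frac{189729}{88}} + 3533198 \cdot \frac{1}{2944} = - \frac{859}{\frac{9296721}{2}} + \frac{1766599}{1472} = \left(-859\right) \frac{2}{9296721} + \frac{1766599}{1472} = - \frac{1718}{9296721} + \frac{1766599}{1472} = \frac{16423575492983}{13684773312}$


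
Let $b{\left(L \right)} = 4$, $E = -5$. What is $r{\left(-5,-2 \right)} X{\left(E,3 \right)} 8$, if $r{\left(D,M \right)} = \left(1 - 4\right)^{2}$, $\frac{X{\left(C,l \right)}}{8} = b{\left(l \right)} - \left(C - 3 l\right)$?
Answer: $10368$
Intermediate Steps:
$X{\left(C,l \right)} = 32 - 8 C + 24 l$ ($X{\left(C,l \right)} = 8 \left(4 - \left(C - 3 l\right)\right) = 8 \left(4 - C + 3 l\right) = 32 - 8 C + 24 l$)
$r{\left(D,M \right)} = 9$ ($r{\left(D,M \right)} = \left(-3\right)^{2} = 9$)
$r{\left(-5,-2 \right)} X{\left(E,3 \right)} 8 = 9 \left(32 - -40 + 24 \cdot 3\right) 8 = 9 \left(32 + 40 + 72\right) 8 = 9 \cdot 144 \cdot 8 = 1296 \cdot 8 = 10368$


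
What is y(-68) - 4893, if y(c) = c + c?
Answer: -5029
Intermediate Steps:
y(c) = 2*c
y(-68) - 4893 = 2*(-68) - 4893 = -136 - 4893 = -5029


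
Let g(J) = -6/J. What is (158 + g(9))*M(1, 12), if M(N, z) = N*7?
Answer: 3304/3 ≈ 1101.3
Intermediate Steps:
M(N, z) = 7*N
(158 + g(9))*M(1, 12) = (158 - 6/9)*(7*1) = (158 - 6*⅑)*7 = (158 - ⅔)*7 = (472/3)*7 = 3304/3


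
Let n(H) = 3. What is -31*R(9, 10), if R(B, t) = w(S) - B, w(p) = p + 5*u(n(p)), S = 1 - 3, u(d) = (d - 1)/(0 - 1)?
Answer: 651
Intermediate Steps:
u(d) = 1 - d (u(d) = (-1 + d)/(-1) = (-1 + d)*(-1) = 1 - d)
S = -2
w(p) = -10 + p (w(p) = p + 5*(1 - 1*3) = p + 5*(1 - 3) = p + 5*(-2) = p - 10 = -10 + p)
R(B, t) = -12 - B (R(B, t) = (-10 - 2) - B = -12 - B)
-31*R(9, 10) = -31*(-12 - 1*9) = -31*(-12 - 9) = -31*(-21) = 651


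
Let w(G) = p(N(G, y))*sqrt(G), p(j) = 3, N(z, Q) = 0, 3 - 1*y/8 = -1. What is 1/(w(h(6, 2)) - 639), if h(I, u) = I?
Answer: -71/45363 - sqrt(6)/136089 ≈ -0.0015832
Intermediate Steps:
y = 32 (y = 24 - 8*(-1) = 24 + 8 = 32)
w(G) = 3*sqrt(G)
1/(w(h(6, 2)) - 639) = 1/(3*sqrt(6) - 639) = 1/(-639 + 3*sqrt(6))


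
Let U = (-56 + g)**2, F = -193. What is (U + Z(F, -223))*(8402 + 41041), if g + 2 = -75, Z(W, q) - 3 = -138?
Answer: 867922422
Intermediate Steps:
Z(W, q) = -135 (Z(W, q) = 3 - 138 = -135)
g = -77 (g = -2 - 75 = -77)
U = 17689 (U = (-56 - 77)**2 = (-133)**2 = 17689)
(U + Z(F, -223))*(8402 + 41041) = (17689 - 135)*(8402 + 41041) = 17554*49443 = 867922422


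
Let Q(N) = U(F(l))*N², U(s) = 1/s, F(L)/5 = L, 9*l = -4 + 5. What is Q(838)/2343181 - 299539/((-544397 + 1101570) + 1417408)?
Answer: 8970368470081/23134003410805 ≈ 0.38776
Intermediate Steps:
l = ⅑ (l = (-4 + 5)/9 = (⅑)*1 = ⅑ ≈ 0.11111)
F(L) = 5*L
Q(N) = 9*N²/5 (Q(N) = N²/((5*(⅑))) = N²/(5/9) = 9*N²/5)
Q(838)/2343181 - 299539/((-544397 + 1101570) + 1417408) = ((9/5)*838²)/2343181 - 299539/((-544397 + 1101570) + 1417408) = ((9/5)*702244)*(1/2343181) - 299539/(557173 + 1417408) = (6320196/5)*(1/2343181) - 299539/1974581 = 6320196/11715905 - 299539*1/1974581 = 6320196/11715905 - 299539/1974581 = 8970368470081/23134003410805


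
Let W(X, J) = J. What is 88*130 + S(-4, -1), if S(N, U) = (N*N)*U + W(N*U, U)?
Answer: 11423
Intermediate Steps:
S(N, U) = U + U*N**2 (S(N, U) = (N*N)*U + U = N**2*U + U = U*N**2 + U = U + U*N**2)
88*130 + S(-4, -1) = 88*130 - (1 + (-4)**2) = 11440 - (1 + 16) = 11440 - 1*17 = 11440 - 17 = 11423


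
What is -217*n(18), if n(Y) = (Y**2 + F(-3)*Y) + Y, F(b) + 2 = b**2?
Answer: -101556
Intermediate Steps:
F(b) = -2 + b**2
n(Y) = Y**2 + 8*Y (n(Y) = (Y**2 + (-2 + (-3)**2)*Y) + Y = (Y**2 + (-2 + 9)*Y) + Y = (Y**2 + 7*Y) + Y = Y**2 + 8*Y)
-217*n(18) = -3906*(8 + 18) = -3906*26 = -217*468 = -101556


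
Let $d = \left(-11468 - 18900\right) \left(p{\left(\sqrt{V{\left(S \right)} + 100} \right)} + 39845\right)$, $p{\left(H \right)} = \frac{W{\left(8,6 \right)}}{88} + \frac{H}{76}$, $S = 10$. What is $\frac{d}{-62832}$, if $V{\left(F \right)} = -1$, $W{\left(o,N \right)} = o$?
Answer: $\frac{831885808}{43197} + \frac{949 \sqrt{11}}{49742} \approx 19258.0$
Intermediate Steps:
$p{\left(H \right)} = \frac{1}{11} + \frac{H}{76}$ ($p{\left(H \right)} = \frac{8}{88} + \frac{H}{76} = 8 \cdot \frac{1}{88} + H \frac{1}{76} = \frac{1}{11} + \frac{H}{76}$)
$d = - \frac{13310172928}{11} - \frac{22776 \sqrt{11}}{19}$ ($d = \left(-11468 - 18900\right) \left(\left(\frac{1}{11} + \frac{\sqrt{-1 + 100}}{76}\right) + 39845\right) = - 30368 \left(\left(\frac{1}{11} + \frac{\sqrt{99}}{76}\right) + 39845\right) = - 30368 \left(\left(\frac{1}{11} + \frac{3 \sqrt{11}}{76}\right) + 39845\right) = - 30368 \left(\frac{438296}{11} + \frac{3 \sqrt{11}}{76}\right) = - \frac{13310172928}{11} - \frac{22776 \sqrt{11}}{19} \approx -1.21 \cdot 10^{9}$)
$\frac{d}{-62832} = \frac{- \frac{13310172928}{11} - \frac{22776 \sqrt{11}}{19}}{-62832} = \left(- \frac{13310172928}{11} - \frac{22776 \sqrt{11}}{19}\right) \left(- \frac{1}{62832}\right) = \frac{831885808}{43197} + \frac{949 \sqrt{11}}{49742}$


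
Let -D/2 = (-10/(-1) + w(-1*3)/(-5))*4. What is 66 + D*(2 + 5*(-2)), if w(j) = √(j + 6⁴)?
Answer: 706 - 64*√1293/5 ≈ 245.73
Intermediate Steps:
w(j) = √(1296 + j) (w(j) = √(j + 1296) = √(1296 + j))
D = -80 + 8*√1293/5 (D = -2*(-10/(-1) + √(1296 - 1*3)/(-5))*4 = -2*(-10*(-1) + √(1296 - 3)*(-⅕))*4 = -2*(10 + √1293*(-⅕))*4 = -2*(10 - √1293/5)*4 = -2*(40 - 4*√1293/5) = -80 + 8*√1293/5 ≈ -22.467)
66 + D*(2 + 5*(-2)) = 66 + (-80 + 8*√1293/5)*(2 + 5*(-2)) = 66 + (-80 + 8*√1293/5)*(2 - 10) = 66 + (-80 + 8*√1293/5)*(-8) = 66 + (640 - 64*√1293/5) = 706 - 64*√1293/5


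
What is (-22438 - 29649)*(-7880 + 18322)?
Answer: -543892454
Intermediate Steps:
(-22438 - 29649)*(-7880 + 18322) = -52087*10442 = -543892454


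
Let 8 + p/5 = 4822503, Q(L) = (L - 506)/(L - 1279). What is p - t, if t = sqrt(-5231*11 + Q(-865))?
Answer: 24112475 - I*sqrt(16531115422)/536 ≈ 2.4112e+7 - 239.88*I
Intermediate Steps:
Q(L) = (-506 + L)/(-1279 + L)
p = 24112475 (p = -40 + 5*4822503 = -40 + 24112515 = 24112475)
t = I*sqrt(16531115422)/536 (t = sqrt(-5231*11 + (-506 - 865)/(-1279 - 865)) = sqrt(-57541 - 1371/(-2144)) = sqrt(-57541 - 1/2144*(-1371)) = sqrt(-57541 + 1371/2144) = sqrt(-123366533/2144) = I*sqrt(16531115422)/536 ≈ 239.88*I)
p - t = 24112475 - I*sqrt(16531115422)/536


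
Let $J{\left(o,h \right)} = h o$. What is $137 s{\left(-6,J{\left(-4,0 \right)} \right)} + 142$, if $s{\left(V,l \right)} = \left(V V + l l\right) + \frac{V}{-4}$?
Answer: $\frac{10559}{2} \approx 5279.5$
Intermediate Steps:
$s{\left(V,l \right)} = V^{2} + l^{2} - \frac{V}{4}$ ($s{\left(V,l \right)} = \left(V^{2} + l^{2}\right) + V \left(- \frac{1}{4}\right) = \left(V^{2} + l^{2}\right) - \frac{V}{4} = V^{2} + l^{2} - \frac{V}{4}$)
$137 s{\left(-6,J{\left(-4,0 \right)} \right)} + 142 = 137 \left(\left(-6\right)^{2} + \left(0 \left(-4\right)\right)^{2} - - \frac{3}{2}\right) + 142 = 137 \left(36 + 0^{2} + \frac{3}{2}\right) + 142 = 137 \left(36 + 0 + \frac{3}{2}\right) + 142 = 137 \cdot \frac{75}{2} + 142 = \frac{10275}{2} + 142 = \frac{10559}{2}$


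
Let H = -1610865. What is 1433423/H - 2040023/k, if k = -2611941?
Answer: -152604884716/1402494779655 ≈ -0.10881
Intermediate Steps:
1433423/H - 2040023/k = 1433423/(-1610865) - 2040023/(-2611941) = 1433423*(-1/1610865) - 2040023*(-1/2611941) = -1433423/1610865 + 2040023/2611941 = -152604884716/1402494779655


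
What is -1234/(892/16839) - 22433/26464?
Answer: -137481023375/5901472 ≈ -23296.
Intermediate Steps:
-1234/(892/16839) - 22433/26464 = -1234/(892*(1/16839)) - 22433*1/26464 = -1234/892/16839 - 22433/26464 = -1234*16839/892 - 22433/26464 = -10389663/446 - 22433/26464 = -137481023375/5901472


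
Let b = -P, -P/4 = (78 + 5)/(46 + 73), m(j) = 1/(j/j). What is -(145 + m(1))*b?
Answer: -48472/119 ≈ -407.33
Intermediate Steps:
m(j) = 1 (m(j) = 1/1 = 1)
P = -332/119 (P = -4*(78 + 5)/(46 + 73) = -332/119 ≈ -2.7899)
b = 332/119 (b = -1*(-332/119) = 332/119 ≈ 2.7899)
-(145 + m(1))*b = -(145 + 1)*332/119 = -146*332/119 = -1*48472/119 = -48472/119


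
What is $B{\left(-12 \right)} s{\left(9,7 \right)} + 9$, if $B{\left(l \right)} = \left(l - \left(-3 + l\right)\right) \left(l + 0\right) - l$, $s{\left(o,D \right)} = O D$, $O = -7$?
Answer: $1185$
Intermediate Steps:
$s{\left(o,D \right)} = - 7 D$
$B{\left(l \right)} = 2 l$ ($B{\left(l \right)} = 3 l - l = 2 l$)
$B{\left(-12 \right)} s{\left(9,7 \right)} + 9 = 2 \left(-12\right) \left(\left(-7\right) 7\right) + 9 = \left(-24\right) \left(-49\right) + 9 = 1176 + 9 = 1185$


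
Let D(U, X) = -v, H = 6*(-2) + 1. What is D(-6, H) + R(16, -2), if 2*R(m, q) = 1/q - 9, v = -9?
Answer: 17/4 ≈ 4.2500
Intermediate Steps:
H = -11 (H = -12 + 1 = -11)
D(U, X) = 9 (D(U, X) = -1*(-9) = 9)
R(m, q) = -9/2 + 1/(2*q) (R(m, q) = (1/q - 9)/2 = (-9 + 1/q)/2 = -9/2 + 1/(2*q))
D(-6, H) + R(16, -2) = 9 + (½)*(1 - 9*(-2))/(-2) = 9 + (½)*(-½)*(1 + 18) = 9 + (½)*(-½)*19 = 9 - 19/4 = 17/4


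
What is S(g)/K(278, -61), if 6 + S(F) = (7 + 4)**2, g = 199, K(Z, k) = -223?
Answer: -115/223 ≈ -0.51569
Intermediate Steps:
S(F) = 115 (S(F) = -6 + (7 + 4)**2 = -6 + 11**2 = -6 + 121 = 115)
S(g)/K(278, -61) = 115/(-223) = 115*(-1/223) = -115/223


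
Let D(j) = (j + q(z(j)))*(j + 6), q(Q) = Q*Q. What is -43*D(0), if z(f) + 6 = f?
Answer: -9288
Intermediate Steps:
z(f) = -6 + f
q(Q) = Q**2
D(j) = (6 + j)*(j + (-6 + j)**2) (D(j) = (j + (-6 + j)**2)*(j + 6) = (j + (-6 + j)**2)*(6 + j) = (6 + j)*(j + (-6 + j)**2))
-43*D(0) = -43*(216 + 0**3 - 30*0 - 5*0**2) = -43*(216 + 0 + 0 - 5*0) = -43*(216 + 0 + 0 + 0) = -43*216 = -9288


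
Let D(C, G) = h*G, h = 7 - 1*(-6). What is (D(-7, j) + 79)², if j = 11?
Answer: 49284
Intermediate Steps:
h = 13 (h = 7 + 6 = 13)
D(C, G) = 13*G
(D(-7, j) + 79)² = (13*11 + 79)² = (143 + 79)² = 222² = 49284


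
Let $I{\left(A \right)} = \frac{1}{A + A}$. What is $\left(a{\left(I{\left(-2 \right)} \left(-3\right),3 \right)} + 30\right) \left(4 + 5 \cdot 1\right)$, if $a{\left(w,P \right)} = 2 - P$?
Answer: $261$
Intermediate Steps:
$I{\left(A \right)} = \frac{1}{2 A}$
$\left(a{\left(I{\left(-2 \right)} \left(-3\right),3 \right)} + 30\right) \left(4 + 5 \cdot 1\right) = \left(\left(2 - 3\right) + 30\right) \left(4 + 5 \cdot 1\right) = \left(\left(2 - 3\right) + 30\right) \left(4 + 5\right) = \left(-1 + 30\right) 9 = 29 \cdot 9 = 261$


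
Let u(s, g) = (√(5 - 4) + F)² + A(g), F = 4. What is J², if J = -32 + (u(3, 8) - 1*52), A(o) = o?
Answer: 2601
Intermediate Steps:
u(s, g) = 25 + g (u(s, g) = (√(5 - 4) + 4)² + g = (√1 + 4)² + g = (1 + 4)² + g = 5² + g = 25 + g)
J = -51 (J = -32 + ((25 + 8) - 1*52) = -32 + (33 - 52) = -32 - 19 = -51)
J² = (-51)² = 2601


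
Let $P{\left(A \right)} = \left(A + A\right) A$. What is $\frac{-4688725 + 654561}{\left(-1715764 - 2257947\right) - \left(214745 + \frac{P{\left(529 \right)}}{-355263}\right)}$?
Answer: $\frac{716594602566}{744001442123} \approx 0.96316$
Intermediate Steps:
$P{\left(A \right)} = 2 A^{2}$ ($P{\left(A \right)} = 2 A A = 2 A^{2}$)
$\frac{-4688725 + 654561}{\left(-1715764 - 2257947\right) - \left(214745 + \frac{P{\left(529 \right)}}{-355263}\right)} = \frac{-4688725 + 654561}{\left(-1715764 - 2257947\right) - \left(214745 + \frac{2 \cdot 529^{2}}{-355263}\right)} = - \frac{4034164}{\left(-1715764 - 2257947\right) + \left(\left(-907977 + 693232\right) - 2 \cdot 279841 \left(- \frac{1}{355263}\right)\right)} = - \frac{4034164}{-3973711 - \left(214745 + 559682 \left(- \frac{1}{355263}\right)\right)} = - \frac{4034164}{-3973711 - \frac{76290393253}{355263}} = - \frac{4034164}{- \frac{1488002884246}{355263}} = \left(-4034164\right) \left(- \frac{355263}{1488002884246}\right) = \frac{716594602566}{744001442123}$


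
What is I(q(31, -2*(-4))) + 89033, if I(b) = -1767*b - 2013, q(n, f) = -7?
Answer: 99389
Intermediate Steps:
I(b) = -2013 - 1767*b
I(q(31, -2*(-4))) + 89033 = (-2013 - 1767*(-7)) + 89033 = (-2013 + 12369) + 89033 = 10356 + 89033 = 99389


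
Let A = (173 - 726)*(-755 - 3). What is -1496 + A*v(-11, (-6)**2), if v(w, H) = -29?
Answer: -12157542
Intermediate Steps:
A = 419174 (A = -553*(-758) = 419174)
-1496 + A*v(-11, (-6)**2) = -1496 + 419174*(-29) = -1496 - 12156046 = -12157542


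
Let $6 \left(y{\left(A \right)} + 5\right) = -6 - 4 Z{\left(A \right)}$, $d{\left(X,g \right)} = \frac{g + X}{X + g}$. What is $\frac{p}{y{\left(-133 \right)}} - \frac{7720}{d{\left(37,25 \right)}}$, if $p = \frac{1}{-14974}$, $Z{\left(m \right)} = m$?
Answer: $- \frac{28668621443}{3713552} \approx -7720.0$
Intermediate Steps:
$d{\left(X,g \right)} = 1$ ($d{\left(X,g \right)} = \frac{X + g}{X + g} = 1$)
$p = - \frac{1}{14974} \approx -6.6782 \cdot 10^{-5}$
$y{\left(A \right)} = -6 - \frac{2 A}{3}$ ($y{\left(A \right)} = -5 + \frac{-6 - 4 A}{6} = -5 - \left(1 + \frac{2 A}{3}\right) = -6 - \frac{2 A}{3}$)
$\frac{p}{y{\left(-133 \right)}} - \frac{7720}{d{\left(37,25 \right)}} = - \frac{1}{14974 \left(-6 - - \frac{266}{3}\right)} - \frac{7720}{1} = - \frac{1}{14974 \left(-6 + \frac{266}{3}\right)} - 7720 = - \frac{1}{14974 \cdot \frac{248}{3}} - 7720 = \left(- \frac{1}{14974}\right) \frac{3}{248} - 7720 = - \frac{3}{3713552} - 7720 = - \frac{28668621443}{3713552}$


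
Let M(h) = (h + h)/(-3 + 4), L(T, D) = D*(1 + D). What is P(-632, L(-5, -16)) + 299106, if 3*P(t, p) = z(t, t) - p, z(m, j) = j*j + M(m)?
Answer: 431746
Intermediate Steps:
M(h) = 2*h (M(h) = (2*h)/1 = (2*h)*1 = 2*h)
z(m, j) = j² + 2*m (z(m, j) = j*j + 2*m = j² + 2*m)
P(t, p) = -p/3 + t²/3 + 2*t/3 (P(t, p) = ((t² + 2*t) - p)/3 = (t² - p + 2*t)/3 = -p/3 + t²/3 + 2*t/3)
P(-632, L(-5, -16)) + 299106 = (-(-16)*(1 - 16)/3 + (⅓)*(-632)² + (⅔)*(-632)) + 299106 = (-(-16)*(-15)/3 + (⅓)*399424 - 1264/3) + 299106 = (-⅓*240 + 399424/3 - 1264/3) + 299106 = (-80 + 399424/3 - 1264/3) + 299106 = 132640 + 299106 = 431746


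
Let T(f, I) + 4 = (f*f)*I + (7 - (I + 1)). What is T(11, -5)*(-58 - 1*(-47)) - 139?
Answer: 6439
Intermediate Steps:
T(f, I) = 2 - I + I*f² (T(f, I) = -4 + ((f*f)*I + (7 - (I + 1))) = -4 + (f²*I + (7 - (1 + I))) = -4 + (I*f² + (7 + (-1 - I))) = -4 + (I*f² + (6 - I)) = -4 + (6 - I + I*f²) = 2 - I + I*f²)
T(11, -5)*(-58 - 1*(-47)) - 139 = (2 - 1*(-5) - 5*11²)*(-58 - 1*(-47)) - 139 = (2 + 5 - 5*121)*(-58 + 47) - 139 = (2 + 5 - 605)*(-11) - 139 = -598*(-11) - 139 = 6578 - 139 = 6439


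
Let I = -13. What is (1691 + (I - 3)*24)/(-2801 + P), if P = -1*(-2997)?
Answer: 1307/196 ≈ 6.6684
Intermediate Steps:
P = 2997
(1691 + (I - 3)*24)/(-2801 + P) = (1691 + (-13 - 3)*24)/(-2801 + 2997) = (1691 - 16*24)/196 = (1691 - 384)*(1/196) = 1307*(1/196) = 1307/196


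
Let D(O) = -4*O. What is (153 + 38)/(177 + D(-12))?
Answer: 191/225 ≈ 0.84889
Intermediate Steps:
(153 + 38)/(177 + D(-12)) = (153 + 38)/(177 - 4*(-12)) = 191/(177 + 48) = 191/225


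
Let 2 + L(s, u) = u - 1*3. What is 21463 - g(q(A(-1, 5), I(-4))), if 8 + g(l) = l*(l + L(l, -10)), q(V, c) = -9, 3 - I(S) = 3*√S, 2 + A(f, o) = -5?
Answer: 21255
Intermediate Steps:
A(f, o) = -7 (A(f, o) = -2 - 5 = -7)
L(s, u) = -5 + u (L(s, u) = -2 + (u - 1*3) = -2 + (u - 3) = -2 + (-3 + u) = -5 + u)
I(S) = 3 - 3*√S
g(l) = -8 + l*(-15 + l) (g(l) = -8 + l*(l + (-5 - 10)) = -8 + l*(l - 15) = -8 + l*(-15 + l))
21463 - g(q(A(-1, 5), I(-4))) = 21463 - (-8 + (-9)² - 15*(-9)) = 21463 - (-8 + 81 + 135) = 21463 - 1*208 = 21463 - 208 = 21255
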